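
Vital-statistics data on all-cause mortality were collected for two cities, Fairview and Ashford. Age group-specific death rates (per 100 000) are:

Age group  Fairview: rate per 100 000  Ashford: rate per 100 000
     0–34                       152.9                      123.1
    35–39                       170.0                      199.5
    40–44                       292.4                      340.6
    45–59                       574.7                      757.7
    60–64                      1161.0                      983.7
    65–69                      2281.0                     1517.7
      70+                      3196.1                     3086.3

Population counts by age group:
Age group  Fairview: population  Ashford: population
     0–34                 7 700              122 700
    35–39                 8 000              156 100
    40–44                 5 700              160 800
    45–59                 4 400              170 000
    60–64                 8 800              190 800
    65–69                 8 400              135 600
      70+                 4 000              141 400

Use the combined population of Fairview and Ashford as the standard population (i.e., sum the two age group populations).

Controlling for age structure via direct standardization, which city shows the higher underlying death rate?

Combined standard total = 1 124 400; weights = 0.1160, 0.1459, 0.1481, 0.1551, 0.1775, 0.1281, 0.1293.
Fairview: 0.1160×152.9 + 0.1459×170.0 + 0.1481×292.4 + 0.1551×574.7 + 0.1775×1161.0 + 0.1281×2281.0 + 0.1293×3196.1 = 1086.4994 per 100 000.
Ashford: 0.1160×123.1 + 0.1459×199.5 + 0.1481×340.6 + 0.1551×757.7 + 0.1775×983.7 + 0.1281×1517.7 + 0.1293×3086.3 = 979.4435 per 100 000.

Fairview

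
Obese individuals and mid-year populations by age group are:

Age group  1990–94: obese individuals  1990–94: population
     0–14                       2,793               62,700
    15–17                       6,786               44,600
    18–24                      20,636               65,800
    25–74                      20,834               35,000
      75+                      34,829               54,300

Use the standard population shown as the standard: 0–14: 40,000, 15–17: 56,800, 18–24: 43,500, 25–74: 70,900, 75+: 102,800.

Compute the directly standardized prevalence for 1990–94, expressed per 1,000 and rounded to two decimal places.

421.04

Age-specific rates per 1,000 for 1990–94: 44.545, 152.152, 313.617, 595.257, 641.418.
Standard total = 314,000; weights = 0.1274, 0.1809, 0.1385, 0.2258, 0.3274.
Standardized rate: 0.1274×44.545 + 0.1809×152.152 + 0.1385×313.617 + 0.2258×595.257 + 0.3274×641.418 = 421.0443 per 1,000.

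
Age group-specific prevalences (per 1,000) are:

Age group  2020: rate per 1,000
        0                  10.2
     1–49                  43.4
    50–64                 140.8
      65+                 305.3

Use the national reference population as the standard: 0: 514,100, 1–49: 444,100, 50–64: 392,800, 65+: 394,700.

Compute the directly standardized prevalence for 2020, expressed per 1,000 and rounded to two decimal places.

Standard total = 1,745,700; weights = 0.2945, 0.2544, 0.2250, 0.2261.
Standardized rate: 0.2945×10.2 + 0.2544×43.4 + 0.2250×140.8 + 0.2261×305.3 = 114.7539 per 1,000.

114.75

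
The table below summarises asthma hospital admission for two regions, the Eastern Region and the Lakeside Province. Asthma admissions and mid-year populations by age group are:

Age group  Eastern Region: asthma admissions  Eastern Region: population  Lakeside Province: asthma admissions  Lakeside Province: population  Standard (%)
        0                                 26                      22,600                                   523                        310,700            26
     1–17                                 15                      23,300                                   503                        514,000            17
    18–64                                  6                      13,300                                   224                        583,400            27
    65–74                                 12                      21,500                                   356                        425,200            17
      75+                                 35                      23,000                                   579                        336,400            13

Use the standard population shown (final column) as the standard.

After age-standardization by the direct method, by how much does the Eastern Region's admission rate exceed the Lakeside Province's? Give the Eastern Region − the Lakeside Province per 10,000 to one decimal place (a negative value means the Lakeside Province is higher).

Age-specific rates per 10,000 for the Eastern Region: 11.50, 6.44, 4.51, 5.58, 15.22.
For the Lakeside Province: 16.83, 9.79, 3.84, 8.37, 17.21.
Standard weights: 0.26, 0.17, 0.27, 0.17, 0.13.
The Eastern Region: 0.2600×11.50 + 0.1700×6.44 + 0.2700×4.51 + 0.1700×5.58 + 0.1300×15.22 = 8.2307 per 10,000.
The Lakeside Province: 0.2600×16.83 + 0.1700×9.79 + 0.2700×3.84 + 0.1700×8.37 + 0.1300×17.21 = 10.7377 per 10,000.
Difference = 8.2307 − 10.7377 = -2.5070.

-2.5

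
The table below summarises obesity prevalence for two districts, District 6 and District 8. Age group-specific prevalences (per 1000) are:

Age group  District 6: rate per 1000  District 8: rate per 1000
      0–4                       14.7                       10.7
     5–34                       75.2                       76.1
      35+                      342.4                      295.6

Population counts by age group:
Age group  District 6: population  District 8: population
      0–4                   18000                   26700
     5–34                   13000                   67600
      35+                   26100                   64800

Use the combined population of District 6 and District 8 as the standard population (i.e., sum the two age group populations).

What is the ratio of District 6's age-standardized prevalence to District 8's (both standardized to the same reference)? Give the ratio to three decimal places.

Combined standard total = 216200; weights = 0.2068, 0.3728, 0.4204.
District 6: 0.2068×14.7 + 0.3728×75.2 + 0.4204×342.4 = 175.0341 per 1000.
District 8: 0.2068×10.7 + 0.3728×76.1 + 0.4204×295.6 = 154.8658 per 1000.
Ratio = 175.0341 ÷ 154.8658 = 1.13023.

1.130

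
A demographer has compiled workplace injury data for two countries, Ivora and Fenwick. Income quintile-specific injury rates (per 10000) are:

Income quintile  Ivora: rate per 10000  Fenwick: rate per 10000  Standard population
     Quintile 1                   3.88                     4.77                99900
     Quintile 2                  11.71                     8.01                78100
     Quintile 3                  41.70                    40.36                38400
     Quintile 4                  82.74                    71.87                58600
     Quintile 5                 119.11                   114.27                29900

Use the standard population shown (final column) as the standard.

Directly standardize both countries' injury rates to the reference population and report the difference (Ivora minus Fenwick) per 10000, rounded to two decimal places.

3.39

Standard total = 304900; weights = 0.3276, 0.2561, 0.1259, 0.1922, 0.0981.
Ivora: 0.3276×3.88 + 0.2561×11.71 + 0.1259×41.70 + 0.1922×82.74 + 0.0981×119.11 = 37.1053 per 10000.
Fenwick: 0.3276×4.77 + 0.2561×8.01 + 0.1259×40.36 + 0.1922×71.87 + 0.0981×114.27 = 33.7166 per 10000.
Difference = 37.1053 − 33.7166 = 3.3887.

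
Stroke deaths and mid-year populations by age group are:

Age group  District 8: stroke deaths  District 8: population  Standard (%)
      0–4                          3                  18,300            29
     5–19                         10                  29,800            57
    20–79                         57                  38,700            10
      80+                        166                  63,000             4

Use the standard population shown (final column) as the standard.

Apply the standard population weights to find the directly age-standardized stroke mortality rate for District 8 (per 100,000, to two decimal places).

Age-specific rates per 100,000 for District 8: 16.39, 33.56, 147.29, 263.49.
Standard weights: 0.29, 0.57, 0.10, 0.04.
Standardized rate: 0.2900×16.39 + 0.5700×33.56 + 0.1000×147.29 + 0.0400×263.49 = 49.1500 per 100,000.

49.15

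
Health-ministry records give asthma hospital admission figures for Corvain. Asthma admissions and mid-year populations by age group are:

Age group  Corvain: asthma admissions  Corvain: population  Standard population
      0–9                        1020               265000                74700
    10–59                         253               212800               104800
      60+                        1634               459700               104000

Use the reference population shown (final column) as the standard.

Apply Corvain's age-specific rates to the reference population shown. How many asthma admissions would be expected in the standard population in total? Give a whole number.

Age-specific rates per 10000 for Corvain: 38.49, 11.89, 35.54.
Expected asthma admissions = Σ (standard pop × age-specific rate ÷ 10000)
= 74700×38.49/10000 + 104800×11.89/10000 + 104000×35.54/10000
= 287.52 + 124.60 + 369.67 = 781.79.

782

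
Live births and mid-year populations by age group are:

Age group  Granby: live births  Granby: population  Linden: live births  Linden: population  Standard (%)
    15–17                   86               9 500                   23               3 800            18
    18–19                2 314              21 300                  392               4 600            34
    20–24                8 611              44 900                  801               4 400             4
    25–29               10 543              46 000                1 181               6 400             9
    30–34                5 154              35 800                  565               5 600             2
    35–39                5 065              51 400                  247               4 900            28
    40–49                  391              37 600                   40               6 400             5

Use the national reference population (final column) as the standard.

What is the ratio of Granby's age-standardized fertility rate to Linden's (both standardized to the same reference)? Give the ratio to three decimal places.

1.390

Age-specific rates per 1 000 for Granby: 9.053, 108.638, 191.782, 229.196, 143.966, 98.541, 10.399.
For Linden: 6.053, 85.217, 182.045, 184.531, 100.893, 50.408, 6.250.
Standard weights: 0.18, 0.34, 0.04, 0.09, 0.02, 0.28, 0.05.
Granby: 0.1800×9.053 + 0.3400×108.638 + 0.0400×191.782 + 0.0900×229.196 + 0.0200×143.966 + 0.2800×98.541 + 0.0500×10.399 = 97.8562 per 1 000.
Linden: 0.1800×6.053 + 0.3400×85.217 + 0.0400×182.045 + 0.0900×184.531 + 0.0200×100.893 + 0.2800×50.408 + 0.0500×6.250 = 70.3977 per 1 000.
Ratio = 97.8562 ÷ 70.3977 = 1.39005.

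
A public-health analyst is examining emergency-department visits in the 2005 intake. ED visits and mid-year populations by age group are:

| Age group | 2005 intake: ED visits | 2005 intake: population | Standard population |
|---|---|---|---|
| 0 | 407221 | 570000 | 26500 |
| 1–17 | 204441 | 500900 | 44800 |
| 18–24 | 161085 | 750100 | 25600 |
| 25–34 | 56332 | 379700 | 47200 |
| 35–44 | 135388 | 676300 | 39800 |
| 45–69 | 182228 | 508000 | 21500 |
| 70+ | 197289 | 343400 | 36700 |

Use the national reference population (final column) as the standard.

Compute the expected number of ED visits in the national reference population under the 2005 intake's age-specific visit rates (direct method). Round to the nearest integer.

86482

Age-specific rates per 1000 for the 2005 intake: 714.423, 408.147, 214.751, 148.359, 200.189, 358.717, 574.517.
Expected ED visits = Σ (standard pop × age-specific rate ÷ 1000)
= 26500×714.423/1000 + 44800×408.147/1000 + 25600×214.751/1000 + 47200×148.359/1000 + 39800×200.189/1000 + 21500×358.717/1000 + 36700×574.517/1000
= 18932.20 + 18285.00 + 5497.63 + 7002.56 + 7967.53 + 7712.41 + 21084.76 = 86482.09.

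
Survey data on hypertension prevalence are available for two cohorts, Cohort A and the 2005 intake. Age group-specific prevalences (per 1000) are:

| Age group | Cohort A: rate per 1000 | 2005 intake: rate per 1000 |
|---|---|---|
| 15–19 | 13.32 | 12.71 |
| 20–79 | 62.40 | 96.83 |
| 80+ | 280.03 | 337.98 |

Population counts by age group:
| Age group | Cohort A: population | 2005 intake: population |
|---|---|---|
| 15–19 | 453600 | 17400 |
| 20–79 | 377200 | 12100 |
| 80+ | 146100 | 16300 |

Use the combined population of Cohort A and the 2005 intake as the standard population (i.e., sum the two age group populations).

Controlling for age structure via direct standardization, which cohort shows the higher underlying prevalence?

Combined standard total = 1022700; weights = 0.4605, 0.3807, 0.1588.
Cohort A: 0.4605×13.32 + 0.3807×62.40 + 0.1588×280.03 = 74.3551 per 1000.
The 2005 intake: 0.4605×12.71 + 0.3807×96.83 + 0.1588×337.98 = 96.3824 per 1000.

2005 intake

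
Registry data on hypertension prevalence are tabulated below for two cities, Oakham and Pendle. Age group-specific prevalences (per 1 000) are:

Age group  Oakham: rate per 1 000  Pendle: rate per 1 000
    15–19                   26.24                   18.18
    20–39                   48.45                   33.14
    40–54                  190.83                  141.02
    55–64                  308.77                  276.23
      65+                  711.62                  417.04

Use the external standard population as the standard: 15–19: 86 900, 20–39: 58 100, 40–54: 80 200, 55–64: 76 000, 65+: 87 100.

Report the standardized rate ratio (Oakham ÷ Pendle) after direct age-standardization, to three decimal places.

Standard total = 388 300; weights = 0.2238, 0.1496, 0.2065, 0.1957, 0.2243.
Oakham: 0.2238×26.24 + 0.1496×48.45 + 0.2065×190.83 + 0.1957×308.77 + 0.2243×711.62 = 272.5944 per 1 000.
Pendle: 0.2238×18.18 + 0.1496×33.14 + 0.2065×141.02 + 0.1957×276.23 + 0.2243×417.04 = 185.7655 per 1 000.
Ratio = 272.5944 ÷ 185.7655 = 1.46741.

1.467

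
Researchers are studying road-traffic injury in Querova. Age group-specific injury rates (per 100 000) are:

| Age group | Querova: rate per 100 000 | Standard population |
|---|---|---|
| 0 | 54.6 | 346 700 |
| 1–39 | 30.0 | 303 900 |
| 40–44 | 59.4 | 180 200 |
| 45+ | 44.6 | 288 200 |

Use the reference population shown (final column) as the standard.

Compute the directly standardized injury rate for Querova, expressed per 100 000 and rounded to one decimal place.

Standard total = 1 119 000; weights = 0.3098, 0.2716, 0.1610, 0.2576.
Standardized rate: 0.3098×54.6 + 0.2716×30.0 + 0.1610×59.4 + 0.2576×44.6 = 46.1166 per 100 000.

46.1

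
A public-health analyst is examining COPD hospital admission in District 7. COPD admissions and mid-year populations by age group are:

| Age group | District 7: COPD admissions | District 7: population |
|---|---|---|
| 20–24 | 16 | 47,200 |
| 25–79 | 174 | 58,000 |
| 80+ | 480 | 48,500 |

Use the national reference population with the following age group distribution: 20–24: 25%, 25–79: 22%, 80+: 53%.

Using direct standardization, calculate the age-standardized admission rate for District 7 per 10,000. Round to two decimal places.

59.90

Age-specific rates per 10,000 for District 7: 3.39, 30.00, 98.97.
Standard weights: 0.25, 0.22, 0.53.
Standardized rate: 0.2500×3.39 + 0.2200×30.00 + 0.5300×98.97 = 59.9011 per 10,000.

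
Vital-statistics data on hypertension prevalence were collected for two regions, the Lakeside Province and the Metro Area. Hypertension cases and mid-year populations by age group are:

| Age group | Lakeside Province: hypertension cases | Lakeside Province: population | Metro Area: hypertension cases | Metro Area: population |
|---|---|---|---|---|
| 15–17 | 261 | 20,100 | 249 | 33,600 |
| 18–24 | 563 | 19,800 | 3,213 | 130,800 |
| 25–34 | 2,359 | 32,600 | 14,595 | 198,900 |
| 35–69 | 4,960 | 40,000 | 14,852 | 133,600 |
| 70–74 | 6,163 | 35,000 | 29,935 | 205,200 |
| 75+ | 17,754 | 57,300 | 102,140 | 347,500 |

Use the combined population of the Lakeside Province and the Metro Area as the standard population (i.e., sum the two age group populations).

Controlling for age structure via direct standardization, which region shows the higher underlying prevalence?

Age-specific rates per 1,000 for the Lakeside Province: 12.985, 28.434, 72.362, 124.000, 176.086, 309.843.
For the Metro Area: 7.411, 24.564, 73.379, 111.168, 145.882, 293.928.
Combined standard total = 1,254,400; weights = 0.0428, 0.1201, 0.1846, 0.1384, 0.1915, 0.3227.
The Lakeside Province: 0.0428×12.985 + 0.1201×28.434 + 0.1846×72.362 + 0.1384×124.000 + 0.1915×176.086 + 0.3227×309.843 = 168.1903 per 1,000.
The Metro Area: 0.0428×7.411 + 0.1201×24.564 + 0.1846×73.379 + 0.1384×111.168 + 0.1915×145.882 + 0.3227×293.928 = 154.9794 per 1,000.
The crude rates (156.54 vs 157.19) would put the Metro Area higher, but that reflects its age composition; once standardized to a common age structure, the Lakeside Province has the higher underlying rate.

Lakeside Province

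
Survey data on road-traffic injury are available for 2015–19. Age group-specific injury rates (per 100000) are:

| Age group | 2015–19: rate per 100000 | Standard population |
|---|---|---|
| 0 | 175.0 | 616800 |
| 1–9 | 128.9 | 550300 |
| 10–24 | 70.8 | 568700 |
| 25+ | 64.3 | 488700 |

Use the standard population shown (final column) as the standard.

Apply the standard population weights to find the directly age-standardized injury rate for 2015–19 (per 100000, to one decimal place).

Standard total = 2224500; weights = 0.2773, 0.2474, 0.2557, 0.2197.
Standardized rate: 0.2773×175.0 + 0.2474×128.9 + 0.2557×70.8 + 0.2197×64.3 = 112.6370 per 100000.

112.6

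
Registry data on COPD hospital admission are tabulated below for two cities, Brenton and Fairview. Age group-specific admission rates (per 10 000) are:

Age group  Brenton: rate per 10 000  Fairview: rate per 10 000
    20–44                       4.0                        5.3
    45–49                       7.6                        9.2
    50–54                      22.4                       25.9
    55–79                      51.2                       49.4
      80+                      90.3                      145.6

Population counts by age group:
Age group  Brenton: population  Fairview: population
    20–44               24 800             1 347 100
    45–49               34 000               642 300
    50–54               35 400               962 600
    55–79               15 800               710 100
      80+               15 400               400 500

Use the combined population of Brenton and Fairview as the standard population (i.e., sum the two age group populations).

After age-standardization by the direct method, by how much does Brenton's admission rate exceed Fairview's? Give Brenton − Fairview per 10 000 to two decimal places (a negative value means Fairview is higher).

Combined standard total = 4 188 000; weights = 0.3276, 0.1615, 0.2383, 0.1733, 0.0993.
Brenton: 0.3276×4.0 + 0.1615×7.6 + 0.2383×22.4 + 0.1733×51.2 + 0.0993×90.3 = 25.7174 per 10 000.
Fairview: 0.3276×5.3 + 0.1615×9.2 + 0.2383×25.9 + 0.1733×49.4 + 0.0993×145.6 = 32.4154 per 10 000.
Difference = 25.7174 − 32.4154 = -6.6980.

-6.70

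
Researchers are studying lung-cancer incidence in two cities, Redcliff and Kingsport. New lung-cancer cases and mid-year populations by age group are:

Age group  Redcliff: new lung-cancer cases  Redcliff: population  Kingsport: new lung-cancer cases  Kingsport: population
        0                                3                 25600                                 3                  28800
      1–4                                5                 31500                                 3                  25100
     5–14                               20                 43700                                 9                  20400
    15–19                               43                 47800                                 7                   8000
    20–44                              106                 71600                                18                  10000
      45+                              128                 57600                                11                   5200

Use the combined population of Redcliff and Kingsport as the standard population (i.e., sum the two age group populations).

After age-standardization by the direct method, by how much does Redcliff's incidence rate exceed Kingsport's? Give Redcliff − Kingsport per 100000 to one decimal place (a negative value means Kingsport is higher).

Age-specific rates per 100000 for Redcliff: 11.72, 15.87, 45.77, 89.96, 148.04, 222.22.
For Kingsport: 10.42, 11.95, 44.12, 87.50, 180.00, 211.54.
Combined standard total = 375300; weights = 0.1450, 0.1508, 0.1708, 0.1487, 0.2174, 0.1673.
Redcliff: 0.1450×11.72 + 0.1508×15.87 + 0.1708×45.77 + 0.1487×89.96 + 0.2174×148.04 + 0.1673×222.22 = 94.6582 per 100000.
Kingsport: 0.1450×10.42 + 0.1508×11.95 + 0.1708×44.12 + 0.1487×87.50 + 0.2174×180.00 + 0.1673×211.54 = 98.3912 per 100000.
Difference = 94.6582 − 98.3912 = -3.7330.

-3.7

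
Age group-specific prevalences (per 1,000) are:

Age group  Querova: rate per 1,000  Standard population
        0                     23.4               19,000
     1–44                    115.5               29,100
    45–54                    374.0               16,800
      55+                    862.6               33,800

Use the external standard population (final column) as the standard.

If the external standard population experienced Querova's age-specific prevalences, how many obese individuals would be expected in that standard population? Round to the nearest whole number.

39245

Expected obese individuals = Σ (standard pop × age-specific rate ÷ 1,000)
= 19,000×23.4/1,000 + 29,100×115.5/1,000 + 16,800×374.0/1,000 + 33,800×862.6/1,000
= 444.60 + 3361.05 + 6283.20 + 29155.88 = 39244.73.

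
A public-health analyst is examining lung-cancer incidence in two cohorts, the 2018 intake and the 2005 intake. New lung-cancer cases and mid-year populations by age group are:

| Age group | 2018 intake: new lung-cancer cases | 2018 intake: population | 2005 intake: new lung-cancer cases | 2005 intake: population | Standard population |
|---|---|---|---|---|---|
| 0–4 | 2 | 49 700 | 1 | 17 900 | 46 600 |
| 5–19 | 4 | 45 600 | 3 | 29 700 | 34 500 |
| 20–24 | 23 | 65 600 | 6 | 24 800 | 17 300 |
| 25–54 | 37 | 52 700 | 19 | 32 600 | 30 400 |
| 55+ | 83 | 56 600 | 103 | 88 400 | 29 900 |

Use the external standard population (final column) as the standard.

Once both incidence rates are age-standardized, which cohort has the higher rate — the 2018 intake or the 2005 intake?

2018 intake

Age-specific rates per 100 000 for the 2018 intake: 4.02, 8.77, 35.06, 70.21, 146.64.
For the 2005 intake: 5.59, 10.10, 24.19, 58.28, 116.52.
Standard total = 158 700; weights = 0.2936, 0.2174, 0.1090, 0.1916, 0.1884.
The 2018 intake: 0.2936×4.02 + 0.2174×8.77 + 0.1090×35.06 + 0.1916×70.21 + 0.1884×146.64 = 47.9879 per 100 000.
The 2005 intake: 0.2936×5.59 + 0.2174×10.10 + 0.1090×24.19 + 0.1916×58.28 + 0.1884×116.52 = 39.5902 per 100 000.
The crude rates (55.14 vs 68.25) would put the 2005 intake higher, but that reflects its age composition; once standardized to a common age structure, the 2018 intake has the higher underlying rate.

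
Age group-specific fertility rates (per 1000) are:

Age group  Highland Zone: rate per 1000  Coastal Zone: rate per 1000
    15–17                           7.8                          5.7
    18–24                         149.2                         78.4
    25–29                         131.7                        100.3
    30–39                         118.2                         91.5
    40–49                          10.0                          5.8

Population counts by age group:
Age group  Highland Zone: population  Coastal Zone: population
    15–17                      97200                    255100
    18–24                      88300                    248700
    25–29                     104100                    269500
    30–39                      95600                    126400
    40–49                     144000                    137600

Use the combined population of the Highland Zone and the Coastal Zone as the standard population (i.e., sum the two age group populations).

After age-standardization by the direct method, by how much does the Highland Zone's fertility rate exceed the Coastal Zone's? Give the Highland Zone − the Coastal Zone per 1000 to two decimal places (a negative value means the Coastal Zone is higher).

Combined standard total = 1566500; weights = 0.2249, 0.2151, 0.2385, 0.1417, 0.1798.
The Highland Zone: 0.2249×7.8 + 0.2151×149.2 + 0.2385×131.7 + 0.1417×118.2 + 0.1798×10.0 = 83.8097 per 1000.
The Coastal Zone: 0.2249×5.7 + 0.2151×78.4 + 0.2385×100.3 + 0.1417×91.5 + 0.1798×5.8 = 56.0787 per 1000.
Difference = 83.8097 − 56.0787 = 27.7310.

27.73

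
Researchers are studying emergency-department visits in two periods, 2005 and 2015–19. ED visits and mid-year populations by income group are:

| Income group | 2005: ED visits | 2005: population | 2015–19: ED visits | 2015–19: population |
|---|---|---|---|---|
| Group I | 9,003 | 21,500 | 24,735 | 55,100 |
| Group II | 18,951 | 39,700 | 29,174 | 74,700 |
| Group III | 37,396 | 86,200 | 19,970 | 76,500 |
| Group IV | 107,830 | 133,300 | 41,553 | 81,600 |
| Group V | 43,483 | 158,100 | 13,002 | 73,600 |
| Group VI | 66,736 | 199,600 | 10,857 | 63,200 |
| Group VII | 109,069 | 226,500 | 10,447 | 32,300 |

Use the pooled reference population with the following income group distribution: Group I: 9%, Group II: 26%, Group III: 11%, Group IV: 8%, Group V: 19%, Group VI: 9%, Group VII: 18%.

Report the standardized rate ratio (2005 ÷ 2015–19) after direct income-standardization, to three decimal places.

Income-specific rates per 1,000 for 2005: 418.744, 477.355, 433.828, 808.927, 275.035, 334.349, 481.541.
For 2015–19: 448.911, 390.549, 261.046, 509.228, 176.658, 171.788, 323.437.
Standard weights: 0.09, 0.26, 0.11, 0.08, 0.19, 0.09, 0.18.
2005: 0.0900×418.744 + 0.2600×477.355 + 0.1100×433.828 + 0.0800×808.927 + 0.1900×275.035 + 0.0900×334.349 + 0.1800×481.541 = 443.2600 per 1,000.
2015–19: 0.0900×448.911 + 0.2600×390.549 + 0.1100×261.046 + 0.0800×509.228 + 0.1900×176.658 + 0.0900×171.788 + 0.1800×323.437 = 318.6424 per 1,000.
Ratio = 443.2600 ÷ 318.6424 = 1.39109.

1.391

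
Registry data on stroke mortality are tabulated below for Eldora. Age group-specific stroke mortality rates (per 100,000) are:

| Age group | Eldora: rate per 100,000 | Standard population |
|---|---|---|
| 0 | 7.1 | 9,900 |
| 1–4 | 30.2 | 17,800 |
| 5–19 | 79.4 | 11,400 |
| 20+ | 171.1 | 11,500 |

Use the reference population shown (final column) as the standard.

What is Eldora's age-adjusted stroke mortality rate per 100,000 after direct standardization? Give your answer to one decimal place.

68.8

Standard total = 50,600; weights = 0.1957, 0.3518, 0.2253, 0.2273.
Standardized rate: 0.1957×7.1 + 0.3518×30.2 + 0.2253×79.4 + 0.2273×171.1 = 68.7877 per 100,000.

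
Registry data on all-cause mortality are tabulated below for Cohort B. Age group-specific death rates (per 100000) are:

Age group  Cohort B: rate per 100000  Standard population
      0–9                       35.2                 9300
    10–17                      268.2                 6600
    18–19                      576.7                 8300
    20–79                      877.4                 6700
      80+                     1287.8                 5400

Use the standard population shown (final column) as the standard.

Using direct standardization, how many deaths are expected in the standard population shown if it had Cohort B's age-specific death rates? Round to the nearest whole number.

Expected deaths = Σ (standard pop × age-specific rate ÷ 100000)
= 9300×35.2/100000 + 6600×268.2/100000 + 8300×576.7/100000 + 6700×877.4/100000 + 5400×1287.8/100000
= 3.27 + 17.70 + 47.87 + 58.79 + 69.54 = 197.17.

197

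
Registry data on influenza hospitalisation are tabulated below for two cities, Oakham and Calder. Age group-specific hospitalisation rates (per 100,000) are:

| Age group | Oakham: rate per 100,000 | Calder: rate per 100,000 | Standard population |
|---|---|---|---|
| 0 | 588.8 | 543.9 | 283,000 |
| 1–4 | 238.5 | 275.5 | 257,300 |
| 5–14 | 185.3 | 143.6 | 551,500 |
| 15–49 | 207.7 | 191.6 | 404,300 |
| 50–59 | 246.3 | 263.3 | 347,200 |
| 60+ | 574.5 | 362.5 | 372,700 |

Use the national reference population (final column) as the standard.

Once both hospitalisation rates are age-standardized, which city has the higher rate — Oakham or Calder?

Standard total = 2,216,000; weights = 0.1277, 0.1161, 0.2489, 0.1824, 0.1567, 0.1682.
Oakham: 0.1277×588.8 + 0.1161×238.5 + 0.2489×185.3 + 0.1824×207.7 + 0.1567×246.3 + 0.1682×574.5 = 322.1092 per 100,000.
Calder: 0.1277×543.9 + 0.1161×275.5 + 0.2489×143.6 + 0.1824×191.6 + 0.1567×263.3 + 0.1682×362.5 = 274.3640 per 100,000.

Oakham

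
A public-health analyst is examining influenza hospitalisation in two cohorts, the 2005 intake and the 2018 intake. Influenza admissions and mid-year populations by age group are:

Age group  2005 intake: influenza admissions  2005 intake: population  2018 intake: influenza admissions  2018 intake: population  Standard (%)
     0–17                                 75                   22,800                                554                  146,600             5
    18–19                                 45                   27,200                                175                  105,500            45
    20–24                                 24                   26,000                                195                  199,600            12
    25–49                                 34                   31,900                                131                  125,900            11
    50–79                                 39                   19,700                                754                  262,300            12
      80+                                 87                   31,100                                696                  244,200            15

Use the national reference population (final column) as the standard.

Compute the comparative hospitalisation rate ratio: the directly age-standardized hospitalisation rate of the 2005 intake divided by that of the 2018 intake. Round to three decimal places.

0.925

Age-specific rates per 100,000 for the 2005 intake: 328.95, 165.44, 92.31, 106.58, 197.97, 279.74.
For the 2018 intake: 377.90, 165.88, 97.70, 104.05, 287.46, 285.01.
Standard weights: 0.05, 0.45, 0.12, 0.11, 0.12, 0.15.
The 2005 intake: 0.0500×328.95 + 0.4500×165.44 + 0.1200×92.31 + 0.1100×106.58 + 0.1200×197.97 + 0.1500×279.74 = 179.4147 per 100,000.
The 2018 intake: 0.0500×377.90 + 0.4500×165.88 + 0.1200×97.70 + 0.1100×104.05 + 0.1200×287.46 + 0.1500×285.01 = 193.9552 per 100,000.
Ratio = 179.4147 ÷ 193.9552 = 0.92503.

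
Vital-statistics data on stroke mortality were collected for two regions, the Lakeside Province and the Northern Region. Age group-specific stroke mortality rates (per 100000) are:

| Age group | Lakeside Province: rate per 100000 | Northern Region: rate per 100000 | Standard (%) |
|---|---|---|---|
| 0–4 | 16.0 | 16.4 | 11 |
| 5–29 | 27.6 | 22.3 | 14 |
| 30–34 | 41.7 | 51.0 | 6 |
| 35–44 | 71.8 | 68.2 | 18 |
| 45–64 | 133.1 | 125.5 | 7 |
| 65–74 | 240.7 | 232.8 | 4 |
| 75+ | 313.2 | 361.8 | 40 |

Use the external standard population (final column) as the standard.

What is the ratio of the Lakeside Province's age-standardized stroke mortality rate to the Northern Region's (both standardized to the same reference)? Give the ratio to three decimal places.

0.903

Standard weights: 0.11, 0.14, 0.06, 0.18, 0.07, 0.04, 0.40.
The Lakeside Province: 0.1100×16.0 + 0.1400×27.6 + 0.0600×41.7 + 0.1800×71.8 + 0.0700×133.1 + 0.0400×240.7 + 0.4000×313.2 = 165.2750 per 100000.
The Northern Region: 0.1100×16.4 + 0.1400×22.3 + 0.0600×51.0 + 0.1800×68.2 + 0.0700×125.5 + 0.0400×232.8 + 0.4000×361.8 = 183.0790 per 100000.
Ratio = 165.2750 ÷ 183.0790 = 0.90275.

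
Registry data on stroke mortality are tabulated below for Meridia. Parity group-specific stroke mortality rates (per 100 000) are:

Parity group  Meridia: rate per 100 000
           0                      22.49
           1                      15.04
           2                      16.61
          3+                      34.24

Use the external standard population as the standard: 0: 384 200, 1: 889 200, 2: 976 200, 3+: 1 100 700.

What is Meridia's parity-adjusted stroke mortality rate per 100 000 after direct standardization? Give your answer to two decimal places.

Standard total = 3 350 300; weights = 0.1147, 0.2654, 0.2914, 0.3285.
Standardized rate: 0.1147×22.49 + 0.2654×15.04 + 0.2914×16.61 + 0.3285×34.24 = 22.6597 per 100 000.

22.66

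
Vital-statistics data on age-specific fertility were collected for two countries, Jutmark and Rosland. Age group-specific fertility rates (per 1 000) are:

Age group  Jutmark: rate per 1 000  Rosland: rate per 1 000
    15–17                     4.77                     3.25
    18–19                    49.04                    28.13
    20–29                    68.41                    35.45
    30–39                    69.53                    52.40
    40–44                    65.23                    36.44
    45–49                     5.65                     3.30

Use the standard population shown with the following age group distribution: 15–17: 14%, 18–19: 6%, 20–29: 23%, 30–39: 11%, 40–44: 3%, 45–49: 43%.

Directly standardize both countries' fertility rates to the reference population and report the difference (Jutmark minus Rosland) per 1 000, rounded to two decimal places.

12.81

Standard weights: 0.14, 0.06, 0.23, 0.11, 0.03, 0.43.
Jutmark: 0.1400×4.77 + 0.0600×49.04 + 0.2300×68.41 + 0.1100×69.53 + 0.0300×65.23 + 0.4300×5.65 = 31.3792 per 1 000.
Rosland: 0.1400×3.25 + 0.0600×28.13 + 0.2300×35.45 + 0.1100×52.40 + 0.0300×36.44 + 0.4300×3.30 = 18.5725 per 1 000.
Difference = 31.3792 − 18.5725 = 12.8067.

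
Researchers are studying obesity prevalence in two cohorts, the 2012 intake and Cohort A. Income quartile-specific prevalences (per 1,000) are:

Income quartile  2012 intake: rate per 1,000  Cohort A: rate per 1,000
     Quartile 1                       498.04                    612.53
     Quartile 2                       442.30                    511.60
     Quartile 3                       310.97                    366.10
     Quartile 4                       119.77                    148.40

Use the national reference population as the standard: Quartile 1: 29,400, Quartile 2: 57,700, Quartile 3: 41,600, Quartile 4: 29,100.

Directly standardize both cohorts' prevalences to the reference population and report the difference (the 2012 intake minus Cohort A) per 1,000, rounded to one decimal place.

Standard total = 157,800; weights = 0.1863, 0.3657, 0.2636, 0.1844.
The 2012 intake: 0.1863×498.04 + 0.3657×442.30 + 0.2636×310.97 + 0.1844×119.77 = 358.5852 per 1,000.
Cohort A: 0.1863×612.53 + 0.3657×511.60 + 0.2636×366.10 + 0.1844×148.40 = 425.0691 per 1,000.
Difference = 358.5852 − 425.0691 = -66.4839.

-66.5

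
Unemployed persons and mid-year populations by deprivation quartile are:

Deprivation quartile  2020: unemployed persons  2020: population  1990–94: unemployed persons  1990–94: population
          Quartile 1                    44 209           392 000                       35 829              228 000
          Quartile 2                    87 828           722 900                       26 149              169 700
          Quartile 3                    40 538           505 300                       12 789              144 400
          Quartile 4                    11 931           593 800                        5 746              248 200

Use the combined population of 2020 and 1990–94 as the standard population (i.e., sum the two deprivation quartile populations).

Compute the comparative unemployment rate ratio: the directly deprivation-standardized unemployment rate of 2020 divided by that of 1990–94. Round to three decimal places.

0.793

Deprivation-specific rates per 1 000 for 2020: 112.778, 121.494, 80.226, 20.093.
For 1990–94: 157.145, 154.090, 88.566, 23.151.
Combined standard total = 3 004 300; weights = 0.2064, 0.2971, 0.2163, 0.2803.
2020: 0.2064×112.778 + 0.2971×121.494 + 0.2163×80.226 + 0.2803×20.093 = 82.3515 per 1 000.
1990–94: 0.2064×157.145 + 0.2971×154.090 + 0.2163×88.566 + 0.2803×23.151 = 103.8527 per 1 000.
Ratio = 82.3515 ÷ 103.8527 = 0.79296.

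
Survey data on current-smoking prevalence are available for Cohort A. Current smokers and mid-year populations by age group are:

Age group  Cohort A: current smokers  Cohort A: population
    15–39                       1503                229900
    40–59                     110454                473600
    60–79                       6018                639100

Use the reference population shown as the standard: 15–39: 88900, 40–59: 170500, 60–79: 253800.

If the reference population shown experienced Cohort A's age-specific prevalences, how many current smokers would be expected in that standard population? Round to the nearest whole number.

42735

Age-specific rates per 1000 for Cohort A: 6.538, 233.222, 9.416.
Expected current smokers = Σ (standard pop × age-specific rate ÷ 1000)
= 88900×6.538/1000 + 170500×233.222/1000 + 253800×9.416/1000
= 581.19 + 39764.37 + 2389.87 = 42735.44.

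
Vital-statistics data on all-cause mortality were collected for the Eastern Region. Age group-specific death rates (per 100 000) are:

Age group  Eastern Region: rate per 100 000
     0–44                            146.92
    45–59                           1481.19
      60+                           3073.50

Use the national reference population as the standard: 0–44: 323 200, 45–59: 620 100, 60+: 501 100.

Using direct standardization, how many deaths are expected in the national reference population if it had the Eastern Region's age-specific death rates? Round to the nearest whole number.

Expected deaths = Σ (standard pop × age-specific rate ÷ 100 000)
= 323 200×146.92/100 000 + 620 100×1481.19/100 000 + 501 100×3073.50/100 000
= 474.85 + 9184.86 + 15401.31 = 25061.01.

25061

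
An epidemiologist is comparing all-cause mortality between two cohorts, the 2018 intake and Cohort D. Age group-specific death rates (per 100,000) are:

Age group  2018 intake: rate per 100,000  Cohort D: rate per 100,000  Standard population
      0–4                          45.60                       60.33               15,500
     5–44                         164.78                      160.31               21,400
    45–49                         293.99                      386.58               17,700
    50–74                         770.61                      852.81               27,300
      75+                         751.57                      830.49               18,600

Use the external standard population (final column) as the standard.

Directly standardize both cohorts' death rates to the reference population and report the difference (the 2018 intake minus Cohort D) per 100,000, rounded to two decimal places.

Standard total = 100,500; weights = 0.1542, 0.2129, 0.1761, 0.2716, 0.1851.
The 2018 intake: 0.1542×45.60 + 0.2129×164.78 + 0.1761×293.99 + 0.2716×770.61 + 0.1851×751.57 = 442.3241 per 100,000.
Cohort D: 0.1542×60.33 + 0.2129×160.31 + 0.1761×386.58 + 0.2716×852.81 + 0.1851×830.49 = 496.8860 per 100,000.
Difference = 442.3241 − 496.8860 = -54.5619.

-54.56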